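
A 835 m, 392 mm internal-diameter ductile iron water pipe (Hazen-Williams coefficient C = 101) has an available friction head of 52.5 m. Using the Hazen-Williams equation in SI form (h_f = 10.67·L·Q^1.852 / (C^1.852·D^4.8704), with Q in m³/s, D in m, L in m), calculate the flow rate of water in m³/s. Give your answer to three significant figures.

Rearranging: Q = [h_f·C^1.852·D^4.8704 / (10.67·L)]^(1/1.852)
Q = [52.5·101^1.852·0.392^4.8704 / (10.67·835)]^0.540 = 0.5380 m³/s

Q ≈ 0.538 m³/s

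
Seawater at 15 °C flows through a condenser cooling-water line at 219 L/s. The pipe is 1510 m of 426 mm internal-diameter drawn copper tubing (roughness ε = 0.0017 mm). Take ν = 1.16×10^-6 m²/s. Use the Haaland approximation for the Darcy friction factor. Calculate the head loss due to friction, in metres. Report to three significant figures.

V = 4Q/(πD²) = 4·0.219/(π·0.426²) = 1.537 m/s
Re = VD/ν = 1.537·0.426/1.16×10^-6 = 5.64×10^5 → turbulent
ε/D = 0.0017/426 = 3.99×10^-6
Haaland: f = 0.01283
h_f = f(L/D)V²/(2g) = 0.01283·(1510/0.426)·1.537²/(2·9.81) = 5.473 m

h_f ≈ 5.47 m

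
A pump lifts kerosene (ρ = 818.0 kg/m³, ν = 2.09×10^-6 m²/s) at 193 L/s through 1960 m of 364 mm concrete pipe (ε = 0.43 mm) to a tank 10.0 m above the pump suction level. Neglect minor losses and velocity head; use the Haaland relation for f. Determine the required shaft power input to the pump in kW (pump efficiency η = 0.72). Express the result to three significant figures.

V = 4Q/(πD²) = 1.855 m/s; Re = 3.23×10^5; ε/D = 0.00118; f = 0.02121
h_f = f(L/D)V²/2g = 20.02 m
Total head H = z + h_f = 10.0 + 20.02 = 30.02 m
P_hyd = ρgQH = 818.0·9.81·0.193·30.02 = 46.49 kW
P_shaft = P_hyd/η = 46.49/0.72 = 64.57 kW

P_shaft ≈ 64.6 kW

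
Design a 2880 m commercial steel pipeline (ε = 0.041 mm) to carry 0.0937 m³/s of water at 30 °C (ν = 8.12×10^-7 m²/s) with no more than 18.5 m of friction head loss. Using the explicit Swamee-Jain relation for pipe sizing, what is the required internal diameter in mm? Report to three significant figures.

Swamee-Jain (Type III): D = 0.66·[ε^1.25·(LQ²/(gh_f))^4.75 + ν·Q^9.4·(L/(gh_f))^5.2]^0.04
LQ²/(gh_f) = 0.1393; L/(gh_f) = 15.87
Term 1 = ε^1.25·(…)^4.75 = 2.82×10^-10; Term 2 = ν·Q^9.4·(…)^5.2 = 3.07×10^-10
D = 0.66·(2.82×10^-10 + 3.07×10^-10)^0.04 = 0.2821 m = 282 mm
Check: V = 1.50 m/s, Re = 5.21×10^5, f = 0.01491, h_f = 17.4 m ≈ 18.5 m ✓

D ≈ 282 mm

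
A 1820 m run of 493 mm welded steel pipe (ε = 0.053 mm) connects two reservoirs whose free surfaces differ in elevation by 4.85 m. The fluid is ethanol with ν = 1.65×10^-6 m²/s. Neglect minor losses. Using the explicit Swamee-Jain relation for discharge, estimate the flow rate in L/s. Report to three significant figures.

Swamee-Jain (Type II): Q = -0.965·√(gD⁵h_f/L)·ln[ε/(3.7D) + √(3.17ν²L/(gD³h_f))]
√(gD⁵h_f/L) = √(9.81·0.493⁵·4.85/1820) = 0.02759
ε/(3.7D) = 2.91×10^-5; √(3.17ν²L/(gD³h_f)) = 5.25×10^-5
Q = -0.965·0.02759·ln(8.155×10^-5) = 0.2507 m³/s
Check: V = 1.31 m/s, Re = 3.92×10^5, f = 0.01498, h_f = 4.86 m ≈ 4.85 m ✓

Q ≈ 251 L/s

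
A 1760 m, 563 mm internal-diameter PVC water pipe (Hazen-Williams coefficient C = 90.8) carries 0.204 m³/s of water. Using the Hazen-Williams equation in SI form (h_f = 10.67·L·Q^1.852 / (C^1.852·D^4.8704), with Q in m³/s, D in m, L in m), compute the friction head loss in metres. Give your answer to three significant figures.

h_f = 10.67·1760·0.204^1.852 / (90.8^1.852·0.563^4.8704) = 3.836 m

h_f ≈ 3.84 m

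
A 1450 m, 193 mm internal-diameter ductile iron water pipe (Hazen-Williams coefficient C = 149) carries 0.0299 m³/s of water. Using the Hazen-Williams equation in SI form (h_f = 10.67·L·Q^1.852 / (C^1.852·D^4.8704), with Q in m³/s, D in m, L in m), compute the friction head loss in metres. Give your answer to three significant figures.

h_f = 10.67·1450·0.0299^1.852 / (149^1.852·0.193^4.8704) = 6.628 m

h_f ≈ 6.63 m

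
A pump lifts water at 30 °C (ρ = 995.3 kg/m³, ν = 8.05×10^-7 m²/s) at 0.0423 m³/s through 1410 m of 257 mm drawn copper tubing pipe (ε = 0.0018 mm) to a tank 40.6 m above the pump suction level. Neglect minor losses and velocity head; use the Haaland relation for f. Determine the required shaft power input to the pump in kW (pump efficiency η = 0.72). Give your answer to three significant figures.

P_shaft ≈ 24.9 kW

V = 4Q/(πD²) = 0.8154 m/s; Re = 2.60×10^5; ε/D = 7.00×10^-6; f = 0.01478
h_f = f(L/D)V²/2g = 2.748 m
Total head H = z + h_f = 40.6 + 2.748 = 43.35 m
P_hyd = ρgQH = 995.3·9.81·0.0423·43.35 = 17.90 kW
P_shaft = P_hyd/η = 17.90/0.72 = 24.87 kW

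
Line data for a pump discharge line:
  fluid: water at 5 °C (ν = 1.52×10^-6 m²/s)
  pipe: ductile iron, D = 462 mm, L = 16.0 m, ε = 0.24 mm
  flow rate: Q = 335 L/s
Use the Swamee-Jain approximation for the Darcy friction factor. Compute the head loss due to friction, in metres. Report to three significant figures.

h_f ≈ 0.125 m

V = 4Q/(πD²) = 4·0.335/(π·0.462²) = 1.998 m/s
Re = VD/ν = 1.998·0.462/1.52×10^-6 = 6.07×10^5 → turbulent
ε/D = 0.24/462 = 5.19×10^-4
Swamee-Jain: f = 0.01774
h_f = f(L/D)V²/(2g) = 0.01774·(16.0/0.462)·1.998²/(2·9.81) = 0.1250 m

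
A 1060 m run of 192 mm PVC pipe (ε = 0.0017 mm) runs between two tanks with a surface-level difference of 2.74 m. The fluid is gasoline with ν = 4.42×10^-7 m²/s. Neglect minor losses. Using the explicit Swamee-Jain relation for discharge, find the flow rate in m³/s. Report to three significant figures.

Q ≈ 0.0241 m³/s

Swamee-Jain (Type II): Q = -0.965·√(gD⁵h_f/L)·ln[ε/(3.7D) + √(3.17ν²L/(gD³h_f))]
√(gD⁵h_f/L) = √(9.81·0.192⁵·2.74/1060) = 0.002572
ε/(3.7D) = 2.39×10^-6; √(3.17ν²L/(gD³h_f)) = 5.87×10^-5
Q = -0.965·0.002572·ln(6.113×10^-5) = 0.02408 m³/s
Check: V = 0.832 m/s, Re = 3.61×10^5, f = 0.01400, h_f = 2.73 m ≈ 2.74 m ✓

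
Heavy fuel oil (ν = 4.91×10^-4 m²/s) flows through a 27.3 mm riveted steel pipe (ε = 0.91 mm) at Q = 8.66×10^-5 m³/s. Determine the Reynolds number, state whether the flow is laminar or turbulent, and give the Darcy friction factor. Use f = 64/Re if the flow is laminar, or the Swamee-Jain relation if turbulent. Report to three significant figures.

V = 4Q/(πD²) = 0.1479 m/s
Re = VD/ν = 0.1479·0.0273/4.91×10^-4 = 8.23
Re < 2300 → laminar → f = 64/Re = 7.780

Re ≈ 8.23; laminar; f = 64/Re ≈ 7.78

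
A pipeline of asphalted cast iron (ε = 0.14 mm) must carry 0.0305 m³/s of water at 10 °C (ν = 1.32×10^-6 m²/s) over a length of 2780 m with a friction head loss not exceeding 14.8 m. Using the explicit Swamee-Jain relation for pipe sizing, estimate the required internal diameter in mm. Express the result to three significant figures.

Swamee-Jain (Type III): D = 0.66·[ε^1.25·(LQ²/(gh_f))^4.75 + ν·Q^9.4·(L/(gh_f))^5.2]^0.04
LQ²/(gh_f) = 0.01781; L/(gh_f) = 19.15
Term 1 = ε^1.25·(…)^4.75 = 7.47×10^-14; Term 2 = ν·Q^9.4·(…)^5.2 = 3.47×10^-14
D = 0.66·(7.47×10^-14 + 3.47×10^-14)^0.04 = 0.2000 m = 200 mm
Check: V = 0.971 m/s, Re = 1.47×10^5, f = 0.02043, h_f = 13.6 m ≈ 14.8 m ✓

D ≈ 200 mm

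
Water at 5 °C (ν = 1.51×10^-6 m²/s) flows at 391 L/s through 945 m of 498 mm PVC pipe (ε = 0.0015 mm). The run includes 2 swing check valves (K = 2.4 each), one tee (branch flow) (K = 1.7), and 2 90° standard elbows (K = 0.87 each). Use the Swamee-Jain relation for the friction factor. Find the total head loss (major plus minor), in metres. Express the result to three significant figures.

V = 4Q/(πD²) = 2.007 m/s; V²/2g = 0.2054 m
Re = 6.62×10^5, ε/D = 3.01×10^-6 → f = 0.01252 (Swamee-Jain)
Major: h_f = f(L/D)·V²/2g = 0.01252·1898·0.2054 = 4.878 m
Minor: ΣK = 8.24; h_m = ΣK·V²/2g = 1.692 m
Total H_L = 4.878 + 1.692 = 6.570 m

H_L ≈ 6.57 m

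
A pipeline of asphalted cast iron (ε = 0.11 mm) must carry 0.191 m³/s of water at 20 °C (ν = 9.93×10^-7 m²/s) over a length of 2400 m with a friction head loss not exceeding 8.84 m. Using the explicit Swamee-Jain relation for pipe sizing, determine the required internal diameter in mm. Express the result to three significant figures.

D ≈ 426 mm

Swamee-Jain (Type III): D = 0.66·[ε^1.25·(LQ²/(gh_f))^4.75 + ν·Q^9.4·(L/(gh_f))^5.2]^0.04
LQ²/(gh_f) = 1.010; L/(gh_f) = 27.68
Term 1 = ε^1.25·(…)^4.75 = 1.18×10^-5; Term 2 = ν·Q^9.4·(…)^5.2 = 5.46×10^-6
D = 0.66·(1.18×10^-5 + 5.46×10^-6)^0.04 = 0.4256 m = 426 mm
Check: V = 1.34 m/s, Re = 5.75×10^5, f = 0.01587, h_f = 8.22 m ≈ 8.84 m ✓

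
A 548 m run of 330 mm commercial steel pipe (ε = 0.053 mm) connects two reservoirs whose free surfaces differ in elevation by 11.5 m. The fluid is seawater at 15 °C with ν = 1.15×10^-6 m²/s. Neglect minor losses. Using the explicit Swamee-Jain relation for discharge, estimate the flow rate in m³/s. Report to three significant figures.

Swamee-Jain (Type II): Q = -0.965·√(gD⁵h_f/L)·ln[ε/(3.7D) + √(3.17ν²L/(gD³h_f))]
√(gD⁵h_f/L) = √(9.81·0.330⁵·11.5/548) = 0.02838
ε/(3.7D) = 4.34×10^-5; √(3.17ν²L/(gD³h_f)) = 2.38×10^-5
Q = -0.965·0.02838·ln(6.721×10^-5) = 0.2632 m³/s
Check: V = 3.08 m/s, Re = 8.83×10^5, f = 0.01444, h_f = 11.6 m ≈ 11.5 m ✓

Q ≈ 0.263 m³/s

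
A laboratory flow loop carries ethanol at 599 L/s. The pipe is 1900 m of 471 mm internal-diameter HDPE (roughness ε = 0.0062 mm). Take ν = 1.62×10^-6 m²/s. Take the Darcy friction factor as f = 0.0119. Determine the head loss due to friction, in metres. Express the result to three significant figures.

h_f ≈ 28.9 m

V = 4Q/(πD²) = 4·0.599/(π·0.471²) = 3.438 m/s
h_f = f(L/D)V²/(2g) = 0.01190·(1900/0.471)·3.438²/(2·9.81) = 28.92 m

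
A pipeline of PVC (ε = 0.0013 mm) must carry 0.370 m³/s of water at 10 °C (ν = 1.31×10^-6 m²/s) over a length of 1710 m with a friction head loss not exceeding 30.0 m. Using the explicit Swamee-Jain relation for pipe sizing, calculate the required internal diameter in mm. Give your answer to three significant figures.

Swamee-Jain (Type III): D = 0.66·[ε^1.25·(LQ²/(gh_f))^4.75 + ν·Q^9.4·(L/(gh_f))^5.2]^0.04
LQ²/(gh_f) = 0.7954; L/(gh_f) = 5.810
Term 1 = ε^1.25·(…)^4.75 = 1.48×10^-8; Term 2 = ν·Q^9.4·(…)^5.2 = 1.08×10^-6
D = 0.66·(1.48×10^-8 + 1.08×10^-6)^0.04 = 0.3811 m = 381 mm
Check: V = 3.24 m/s, Re = 9.44×10^5, f = 0.01180, h_f = 28.4 m ≈ 30.0 m ✓

D ≈ 381 mm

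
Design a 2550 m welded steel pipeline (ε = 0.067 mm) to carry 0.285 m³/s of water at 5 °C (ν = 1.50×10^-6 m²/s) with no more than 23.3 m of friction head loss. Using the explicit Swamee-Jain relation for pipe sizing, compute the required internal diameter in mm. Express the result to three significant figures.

Swamee-Jain (Type III): D = 0.66·[ε^1.25·(LQ²/(gh_f))^4.75 + ν·Q^9.4·(L/(gh_f))^5.2]^0.04
LQ²/(gh_f) = 0.9062; L/(gh_f) = 11.16
Term 1 = ε^1.25·(…)^4.75 = 3.80×10^-6; Term 2 = ν·Q^9.4·(…)^5.2 = 3.15×10^-6
D = 0.66·(3.80×10^-6 + 3.15×10^-6)^0.04 = 0.4104 m = 410 mm
Check: V = 2.15 m/s, Re = 5.89×10^5, f = 0.01493, h_f = 21.9 m ≈ 23.3 m ✓

D ≈ 410 mm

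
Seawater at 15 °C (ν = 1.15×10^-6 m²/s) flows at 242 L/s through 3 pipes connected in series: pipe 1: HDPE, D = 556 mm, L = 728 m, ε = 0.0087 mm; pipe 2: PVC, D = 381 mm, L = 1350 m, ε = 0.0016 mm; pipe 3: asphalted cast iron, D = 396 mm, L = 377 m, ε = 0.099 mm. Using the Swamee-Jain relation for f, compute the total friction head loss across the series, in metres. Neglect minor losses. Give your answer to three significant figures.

H ≈ 13.9 m

Pipe 1: V = 0.9967 m/s, Re = 4.82×10^5, ε/D = 1.56×10^-5, f = 0.01342, h_1 = f(L/D)V²/2g = 0.8898 m
Pipe 2: V = 2.123 m/s, Re = 7.03×10^5, ε/D = 4.20×10^-6, f = 0.01241, h_2 = f(L/D)V²/2g = 10.10 m
Pipe 3: V = 1.965 m/s, Re = 6.77×10^5, ε/D = 2.50×10^-4, f = 0.01563, h_3 = f(L/D)V²/2g = 2.927 m
Series → Q common, losses add: H = Σh = 13.92 m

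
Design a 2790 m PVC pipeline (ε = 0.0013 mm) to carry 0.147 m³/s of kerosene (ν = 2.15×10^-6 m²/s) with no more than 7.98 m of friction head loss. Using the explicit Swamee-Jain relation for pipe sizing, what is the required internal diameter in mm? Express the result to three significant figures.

Swamee-Jain (Type III): D = 0.66·[ε^1.25·(LQ²/(gh_f))^4.75 + ν·Q^9.4·(L/(gh_f))^5.2]^0.04
LQ²/(gh_f) = 0.7701; L/(gh_f) = 35.64
Term 1 = ε^1.25·(…)^4.75 = 1.27×10^-8; Term 2 = ν·Q^9.4·(…)^5.2 = 3.76×10^-6
D = 0.66·(1.27×10^-8 + 3.76×10^-6)^0.04 = 0.4005 m = 401 mm
Check: V = 1.17 m/s, Re = 2.17×10^5, f = 0.01531, h_f = 7.40 m ≈ 7.98 m ✓

D ≈ 401 mm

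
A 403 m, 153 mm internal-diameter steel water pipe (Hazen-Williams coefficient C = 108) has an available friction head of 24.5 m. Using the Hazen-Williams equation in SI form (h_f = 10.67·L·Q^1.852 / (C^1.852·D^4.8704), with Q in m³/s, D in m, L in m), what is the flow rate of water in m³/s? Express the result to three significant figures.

Q ≈ 0.0476 m³/s

Rearranging: Q = [h_f·C^1.852·D^4.8704 / (10.67·L)]^(1/1.852)
Q = [24.5·108^1.852·0.153^4.8704 / (10.67·403)]^0.540 = 0.04759 m³/s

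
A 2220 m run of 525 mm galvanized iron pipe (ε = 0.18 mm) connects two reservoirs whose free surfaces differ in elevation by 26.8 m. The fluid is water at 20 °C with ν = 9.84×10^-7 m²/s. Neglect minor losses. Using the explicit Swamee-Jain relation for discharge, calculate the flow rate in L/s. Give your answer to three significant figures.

Swamee-Jain (Type II): Q = -0.965·√(gD⁵h_f/L)·ln[ε/(3.7D) + √(3.17ν²L/(gD³h_f))]
√(gD⁵h_f/L) = √(9.81·0.525⁵·26.8/2220) = 0.06873
ε/(3.7D) = 9.27×10^-5; √(3.17ν²L/(gD³h_f)) = 1.34×10^-5
Q = -0.965·0.06873·ln(1.060×10^-4) = 0.6069 m³/s
Check: V = 2.80 m/s, Re = 1.50×10^6, f = 0.01591, h_f = 27.0 m ≈ 26.8 m ✓

Q ≈ 607 L/s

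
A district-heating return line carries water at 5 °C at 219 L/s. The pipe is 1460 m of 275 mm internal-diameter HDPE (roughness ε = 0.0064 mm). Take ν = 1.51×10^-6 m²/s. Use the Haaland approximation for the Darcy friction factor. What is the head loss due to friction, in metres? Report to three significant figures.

V = 4Q/(πD²) = 4·0.219/(π·0.275²) = 3.687 m/s
Re = VD/ν = 3.687·0.275/1.51×10^-6 = 6.71×10^5 → turbulent
ε/D = 0.0064/275 = 2.33×10^-5
Haaland: f = 0.01274
h_f = f(L/D)V²/(2g) = 0.01274·(1460/0.275)·3.687²/(2·9.81) = 46.86 m

h_f ≈ 46.9 m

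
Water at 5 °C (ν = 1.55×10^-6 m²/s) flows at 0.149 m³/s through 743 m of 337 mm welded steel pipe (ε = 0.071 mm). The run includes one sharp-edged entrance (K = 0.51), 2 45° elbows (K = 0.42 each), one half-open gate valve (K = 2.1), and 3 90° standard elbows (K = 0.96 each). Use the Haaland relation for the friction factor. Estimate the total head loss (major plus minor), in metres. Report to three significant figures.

V = 4Q/(πD²) = 1.670 m/s; V²/2g = 0.1422 m
Re = 3.63×10^5, ε/D = 2.11×10^-4 → f = 0.01583 (Haaland)
Major: h_f = f(L/D)·V²/2g = 0.01583·2205·0.1422 = 4.964 m
Minor: ΣK = 6.33; h_m = ΣK·V²/2g = 0.9003 m
Total H_L = 4.964 + 0.9003 = 5.865 m

H_L ≈ 5.86 m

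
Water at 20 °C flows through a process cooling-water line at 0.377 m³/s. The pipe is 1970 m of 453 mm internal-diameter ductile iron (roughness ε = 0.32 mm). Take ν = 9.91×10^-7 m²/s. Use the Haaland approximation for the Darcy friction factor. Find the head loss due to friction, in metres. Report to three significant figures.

h_f ≈ 22.4 m

V = 4Q/(πD²) = 4·0.377/(π·0.453²) = 2.339 m/s
Re = VD/ν = 2.339·0.453/9.91×10^-7 = 1.07×10^6 → turbulent
ε/D = 0.32/453 = 7.06×10^-4
Haaland: f = 0.01843
h_f = f(L/D)V²/(2g) = 0.01843·(1970/0.453)·2.339²/(2·9.81) = 22.35 m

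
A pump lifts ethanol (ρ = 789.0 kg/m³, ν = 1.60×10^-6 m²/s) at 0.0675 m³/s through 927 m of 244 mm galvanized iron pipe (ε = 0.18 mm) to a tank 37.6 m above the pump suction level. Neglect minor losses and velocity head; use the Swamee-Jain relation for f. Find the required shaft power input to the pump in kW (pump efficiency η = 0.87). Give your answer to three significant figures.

P_shaft ≈ 27.4 kW

V = 4Q/(πD²) = 1.444 m/s; Re = 2.20×10^5; ε/D = 7.38×10^-4; f = 0.01995
h_f = f(L/D)V²/2g = 8.051 m
Total head H = z + h_f = 37.6 + 8.051 = 45.65 m
P_hyd = ρgQH = 789.0·9.81·0.0675·45.65 = 23.85 kW
P_shaft = P_hyd/η = 23.85/0.87 = 27.41 kW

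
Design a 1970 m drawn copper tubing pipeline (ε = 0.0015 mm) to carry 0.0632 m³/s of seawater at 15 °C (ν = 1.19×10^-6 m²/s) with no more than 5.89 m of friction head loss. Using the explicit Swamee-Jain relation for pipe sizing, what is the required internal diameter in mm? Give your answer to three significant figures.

D ≈ 282 mm

Swamee-Jain (Type III): D = 0.66·[ε^1.25·(LQ²/(gh_f))^4.75 + ν·Q^9.4·(L/(gh_f))^5.2]^0.04
LQ²/(gh_f) = 0.1362; L/(gh_f) = 34.09
Term 1 = ε^1.25·(…)^4.75 = 4.05×10^-12; Term 2 = ν·Q^9.4·(…)^5.2 = 5.92×10^-10
D = 0.66·(4.05×10^-12 + 5.92×10^-10)^0.04 = 0.2822 m = 282 mm
Check: V = 1.01 m/s, Re = 2.40×10^5, f = 0.01505, h_f = 5.47 m ≈ 5.89 m ✓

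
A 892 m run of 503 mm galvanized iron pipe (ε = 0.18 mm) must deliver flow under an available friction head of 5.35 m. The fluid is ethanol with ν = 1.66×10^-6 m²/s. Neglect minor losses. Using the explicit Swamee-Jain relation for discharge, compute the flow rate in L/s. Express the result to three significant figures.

Swamee-Jain (Type II): Q = -0.965·√(gD⁵h_f/L)·ln[ε/(3.7D) + √(3.17ν²L/(gD³h_f))]
√(gD⁵h_f/L) = √(9.81·0.503⁵·5.35/892) = 0.04353
ε/(3.7D) = 9.67×10^-5; √(3.17ν²L/(gD³h_f)) = 3.42×10^-5
Q = -0.965·0.04353·ln(1.309×10^-4) = 0.3756 m³/s
Check: V = 1.89 m/s, Re = 5.73×10^5, f = 0.01668, h_f = 5.39 m ≈ 5.35 m ✓

Q ≈ 376 L/s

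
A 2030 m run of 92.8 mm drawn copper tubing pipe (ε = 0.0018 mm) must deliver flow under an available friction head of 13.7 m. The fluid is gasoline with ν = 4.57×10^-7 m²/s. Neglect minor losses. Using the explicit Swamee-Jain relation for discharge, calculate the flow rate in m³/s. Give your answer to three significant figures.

Swamee-Jain (Type II): Q = -0.965·√(gD⁵h_f/L)·ln[ε/(3.7D) + √(3.17ν²L/(gD³h_f))]
√(gD⁵h_f/L) = √(9.81·0.0928⁵·13.7/2030) = 6.750×10^-4
ε/(3.7D) = 5.24×10^-6; √(3.17ν²L/(gD³h_f)) = 1.12×10^-4
Q = -0.965·6.750×10^-4·ln(1.171×10^-4) = 0.005897 m³/s
Check: V = 0.872 m/s, Re = 1.77×10^5, f = 0.01607, h_f = 13.6 m ≈ 13.7 m ✓

Q ≈ 0.00590 m³/s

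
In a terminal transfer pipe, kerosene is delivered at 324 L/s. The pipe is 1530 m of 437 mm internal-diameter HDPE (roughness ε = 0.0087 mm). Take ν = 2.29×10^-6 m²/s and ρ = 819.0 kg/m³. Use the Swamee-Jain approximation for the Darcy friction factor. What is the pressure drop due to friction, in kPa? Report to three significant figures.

V = 4Q/(πD²) = 4·0.324/(π·0.437²) = 2.160 m/s
Re = VD/ν = 2.160·0.437/2.29×10^-6 = 4.12×10^5 → turbulent
ε/D = 0.0087/437 = 1.99×10^-5
Swamee-Jain: f = 0.01383
h_f = f(L/D)V²/(2g) = 0.01383·(1530/0.437)·2.160²/(2·9.81) = 11.52 m
Δp = ρg·h_f = 819.0·9.81·11.52 = 92.56 kPa

Δp ≈ 92.6 kPa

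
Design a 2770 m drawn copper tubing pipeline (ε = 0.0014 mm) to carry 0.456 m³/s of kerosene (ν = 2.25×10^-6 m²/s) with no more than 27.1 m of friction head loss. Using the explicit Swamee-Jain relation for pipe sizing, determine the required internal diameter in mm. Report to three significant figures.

Swamee-Jain (Type III): D = 0.66·[ε^1.25·(LQ²/(gh_f))^4.75 + ν·Q^9.4·(L/(gh_f))^5.2]^0.04
LQ²/(gh_f) = 2.167; L/(gh_f) = 10.42
Term 1 = ε^1.25·(…)^4.75 = 1.89×10^-6; Term 2 = ν·Q^9.4·(…)^5.2 = 2.75×10^-4
D = 0.66·(1.89×10^-6 + 2.75×10^-4)^0.04 = 0.4756 m = 476 mm
Check: V = 2.57 m/s, Re = 5.43×10^5, f = 0.01295, h_f = 25.3 m ≈ 27.1 m ✓

D ≈ 476 mm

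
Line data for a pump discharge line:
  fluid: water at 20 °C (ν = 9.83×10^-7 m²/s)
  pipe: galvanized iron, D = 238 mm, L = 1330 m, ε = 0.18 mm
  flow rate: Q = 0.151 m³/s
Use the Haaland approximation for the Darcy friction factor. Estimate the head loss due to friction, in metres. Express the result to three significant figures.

h_f ≈ 61.7 m

V = 4Q/(πD²) = 4·0.151/(π·0.238²) = 3.394 m/s
Re = VD/ν = 3.394·0.238/9.83×10^-7 = 8.22×10^5 → turbulent
ε/D = 0.18/238 = 7.56×10^-4
Haaland: f = 0.01880
h_f = f(L/D)V²/(2g) = 0.01880·(1330/0.238)·3.394²/(2·9.81) = 61.68 m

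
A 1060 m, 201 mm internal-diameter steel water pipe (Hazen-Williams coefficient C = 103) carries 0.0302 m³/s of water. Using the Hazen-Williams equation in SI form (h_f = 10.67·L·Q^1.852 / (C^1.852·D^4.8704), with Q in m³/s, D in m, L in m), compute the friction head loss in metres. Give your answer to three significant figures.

h_f ≈ 8.02 m

h_f = 10.67·1060·0.0302^1.852 / (103^1.852·0.201^4.8704) = 8.024 m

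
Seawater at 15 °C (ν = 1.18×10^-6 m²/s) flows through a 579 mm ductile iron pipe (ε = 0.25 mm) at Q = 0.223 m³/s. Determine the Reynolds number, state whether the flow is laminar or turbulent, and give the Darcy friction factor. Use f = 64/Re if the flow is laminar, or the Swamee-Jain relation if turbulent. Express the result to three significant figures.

Re ≈ 4.16×10^5; turbulent; f ≈ 0.0175

V = 4Q/(πD²) = 0.8470 m/s
Re = VD/ν = 0.8470·0.579/1.18×10^-6 = 4.16×10^5
Re > 4000 → turbulent; ε/D = 4.32×10^-4
Swamee-Jain: f = 0.01752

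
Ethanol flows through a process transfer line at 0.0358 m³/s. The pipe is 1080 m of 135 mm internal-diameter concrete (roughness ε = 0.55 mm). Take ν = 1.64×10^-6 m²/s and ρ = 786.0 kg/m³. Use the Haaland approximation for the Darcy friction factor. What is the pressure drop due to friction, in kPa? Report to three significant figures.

Δp ≈ 572 kPa

V = 4Q/(πD²) = 4·0.0358/(π·0.135²) = 2.501 m/s
Re = VD/ν = 2.501·0.135/1.64×10^-6 = 2.06×10^5 → turbulent
ε/D = 0.55/135 = 0.00407
Haaland: f = 0.02910
h_f = f(L/D)V²/(2g) = 0.02910·(1080/0.135)·2.501²/(2·9.81) = 74.23 m
Δp = ρg·h_f = 786.0·9.81·74.23 = 572.4 kPa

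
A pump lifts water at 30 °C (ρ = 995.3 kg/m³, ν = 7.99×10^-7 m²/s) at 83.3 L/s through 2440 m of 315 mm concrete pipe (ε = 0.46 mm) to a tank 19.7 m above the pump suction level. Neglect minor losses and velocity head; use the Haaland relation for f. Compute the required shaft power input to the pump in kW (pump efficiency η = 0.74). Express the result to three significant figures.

P_shaft ≈ 32.6 kW

V = 4Q/(πD²) = 1.069 m/s; Re = 4.21×10^5; ε/D = 0.00146; f = 0.02210
h_f = f(L/D)V²/2g = 9.967 m
Total head H = z + h_f = 19.7 + 9.967 = 29.67 m
P_hyd = ρgQH = 995.3·9.81·0.0833·29.67 = 24.13 kW
P_shaft = P_hyd/η = 24.13/0.74 = 32.61 kW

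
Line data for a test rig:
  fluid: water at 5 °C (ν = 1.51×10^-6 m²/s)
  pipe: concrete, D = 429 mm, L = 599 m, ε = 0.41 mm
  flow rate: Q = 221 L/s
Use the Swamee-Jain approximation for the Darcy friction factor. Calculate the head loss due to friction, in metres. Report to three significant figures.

V = 4Q/(πD²) = 4·0.221/(π·0.429²) = 1.529 m/s
Re = VD/ν = 1.529·0.429/1.51×10^-6 = 4.34×10^5 → turbulent
ε/D = 0.41/429 = 9.56×10^-4
Swamee-Jain: f = 0.02025
h_f = f(L/D)V²/(2g) = 0.02025·(599/0.429)·1.529²/(2·9.81) = 3.369 m

h_f ≈ 3.37 m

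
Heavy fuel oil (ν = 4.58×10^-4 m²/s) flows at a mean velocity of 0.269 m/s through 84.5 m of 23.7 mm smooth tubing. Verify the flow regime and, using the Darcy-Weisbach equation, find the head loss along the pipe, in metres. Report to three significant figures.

h_f ≈ 60.5 m

Re = VD/ν = 0.269·0.02370/4.58×10^-4 = 13.9 → laminar (Re < 2300)
f = 64/Re = 4.598
h_f = f(L/D)V²/(2g) = 4.598·(84.5/0.02370)·0.269²/(2·9.81) = 60.46 m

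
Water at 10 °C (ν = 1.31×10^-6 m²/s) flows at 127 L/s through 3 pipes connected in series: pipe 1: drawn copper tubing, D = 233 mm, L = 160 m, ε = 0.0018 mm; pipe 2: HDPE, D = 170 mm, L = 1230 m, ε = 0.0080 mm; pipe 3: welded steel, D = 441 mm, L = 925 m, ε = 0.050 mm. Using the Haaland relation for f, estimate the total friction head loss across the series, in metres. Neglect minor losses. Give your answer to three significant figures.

H ≈ 155 m

Pipe 1: V = 2.979 m/s, Re = 5.30×10^5, ε/D = 7.73×10^-6, f = 0.01302, h_1 = f(L/D)V²/2g = 4.042 m
Pipe 2: V = 5.595 m/s, Re = 7.26×10^5, ε/D = 4.71×10^-5, f = 0.01296, h_2 = f(L/D)V²/2g = 149.6 m
Pipe 3: V = 0.8315 m/s, Re = 2.80×10^5, ε/D = 1.13×10^-4, f = 0.01549, h_3 = f(L/D)V²/2g = 1.145 m
Series → Q common, losses add: H = Σh = 154.8 m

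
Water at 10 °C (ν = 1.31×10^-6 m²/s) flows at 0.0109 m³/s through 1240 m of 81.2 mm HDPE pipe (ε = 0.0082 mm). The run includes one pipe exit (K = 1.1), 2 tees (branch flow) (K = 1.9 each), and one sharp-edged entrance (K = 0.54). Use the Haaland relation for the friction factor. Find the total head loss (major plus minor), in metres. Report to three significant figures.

H_L ≈ 61.2 m

V = 4Q/(πD²) = 2.105 m/s; V²/2g = 0.2258 m
Re = 1.30×10^5, ε/D = 1.01×10^-4 → f = 0.01740 (Haaland)
Major: h_f = f(L/D)·V²/2g = 0.01740·15271·0.2258 = 60.01 m
Minor: ΣK = 5.44; h_m = ΣK·V²/2g = 1.228 m
Total H_L = 60.01 + 1.228 = 61.24 m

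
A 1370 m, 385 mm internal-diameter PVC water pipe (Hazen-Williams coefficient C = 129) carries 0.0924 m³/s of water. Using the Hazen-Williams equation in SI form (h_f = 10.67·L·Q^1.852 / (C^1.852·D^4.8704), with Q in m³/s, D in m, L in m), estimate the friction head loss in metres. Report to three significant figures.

h_f ≈ 2.29 m

h_f = 10.67·1370·0.0924^1.852 / (129^1.852·0.385^4.8704) = 2.288 m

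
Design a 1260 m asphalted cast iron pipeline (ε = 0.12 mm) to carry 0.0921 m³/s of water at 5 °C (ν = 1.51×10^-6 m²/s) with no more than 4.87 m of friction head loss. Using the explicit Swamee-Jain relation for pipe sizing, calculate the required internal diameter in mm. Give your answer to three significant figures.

D ≈ 323 mm

Swamee-Jain (Type III): D = 0.66·[ε^1.25·(LQ²/(gh_f))^4.75 + ν·Q^9.4·(L/(gh_f))^5.2]^0.04
LQ²/(gh_f) = 0.2237; L/(gh_f) = 26.37
Term 1 = ε^1.25·(…)^4.75 = 1.02×10^-8; Term 2 = ν·Q^9.4·(…)^5.2 = 6.81×10^-9
D = 0.66·(1.02×10^-8 + 6.81×10^-9)^0.04 = 0.3227 m = 323 mm
Check: V = 1.13 m/s, Re = 2.41×10^5, f = 0.01789, h_f = 4.52 m ≈ 4.87 m ✓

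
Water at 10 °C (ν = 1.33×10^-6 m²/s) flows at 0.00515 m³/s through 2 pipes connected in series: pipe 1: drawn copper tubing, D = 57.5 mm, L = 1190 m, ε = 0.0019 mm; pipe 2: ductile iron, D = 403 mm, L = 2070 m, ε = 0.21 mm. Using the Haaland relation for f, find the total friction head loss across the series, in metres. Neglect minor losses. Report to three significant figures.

H ≈ 76.9 m

Pipe 1: V = 1.983 m/s, Re = 8.57×10^4, ε/D = 3.30×10^-5, f = 0.01853, h_1 = f(L/D)V²/2g = 76.88 m
Pipe 2: V = 0.04037 m/s, Re = 1.22×10^4, ε/D = 5.21×10^-4, f = 0.02996, h_2 = f(L/D)V²/2g = 0.01279 m
Series → Q common, losses add: H = Σh = 76.90 m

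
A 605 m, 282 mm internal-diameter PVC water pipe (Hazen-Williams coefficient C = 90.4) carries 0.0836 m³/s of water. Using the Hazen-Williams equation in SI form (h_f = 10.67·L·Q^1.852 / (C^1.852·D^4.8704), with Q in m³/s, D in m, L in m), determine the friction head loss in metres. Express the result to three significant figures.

h_f = 10.67·605·0.0836^1.852 / (90.4^1.852·0.282^4.8704) = 7.388 m

h_f ≈ 7.39 m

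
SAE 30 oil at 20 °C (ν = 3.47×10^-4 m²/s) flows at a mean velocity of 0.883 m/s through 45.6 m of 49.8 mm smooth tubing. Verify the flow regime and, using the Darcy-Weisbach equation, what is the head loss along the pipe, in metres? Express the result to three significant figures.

Re = VD/ν = 0.883·0.04980/3.47×10^-4 = 127 → laminar (Re < 2300)
f = 64/Re = 0.5050
h_f = f(L/D)V²/(2g) = 0.5050·(45.6/0.04980)·0.883²/(2·9.81) = 18.38 m

h_f ≈ 18.4 m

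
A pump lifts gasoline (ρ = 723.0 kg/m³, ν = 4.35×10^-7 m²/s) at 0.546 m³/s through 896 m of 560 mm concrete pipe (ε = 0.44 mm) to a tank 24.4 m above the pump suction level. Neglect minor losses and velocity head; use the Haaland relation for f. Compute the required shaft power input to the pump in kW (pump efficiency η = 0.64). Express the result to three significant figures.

P_shaft ≈ 193 kW

V = 4Q/(πD²) = 2.217 m/s; Re = 2.85×10^6; ε/D = 7.86×10^-4; f = 0.01868
h_f = f(L/D)V²/2g = 7.487 m
Total head H = z + h_f = 24.4 + 7.487 = 31.89 m
P_hyd = ρgQH = 723.0·9.81·0.546·31.89 = 123.5 kW
P_shaft = P_hyd/η = 123.5/0.64 = 192.9 kW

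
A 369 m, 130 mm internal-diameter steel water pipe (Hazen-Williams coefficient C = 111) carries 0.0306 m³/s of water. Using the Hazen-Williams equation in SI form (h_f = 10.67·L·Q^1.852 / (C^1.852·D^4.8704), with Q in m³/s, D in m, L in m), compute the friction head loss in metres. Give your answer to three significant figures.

h_f ≈ 20.8 m

h_f = 10.67·369·0.0306^1.852 / (111^1.852·0.130^4.8704) = 20.81 m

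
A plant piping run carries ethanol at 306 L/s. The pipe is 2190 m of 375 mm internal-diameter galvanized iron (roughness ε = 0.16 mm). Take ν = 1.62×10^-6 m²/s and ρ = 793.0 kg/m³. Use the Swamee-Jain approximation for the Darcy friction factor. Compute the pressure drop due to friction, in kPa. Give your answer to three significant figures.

V = 4Q/(πD²) = 4·0.306/(π·0.375²) = 2.771 m/s
Re = VD/ν = 2.771·0.375/1.62×10^-6 = 6.41×10^5 → turbulent
ε/D = 0.16/375 = 4.27×10^-4
Swamee-Jain: f = 0.01708
h_f = f(L/D)V²/(2g) = 0.01708·(2190/0.375)·2.771²/(2·9.81) = 39.03 m
Δp = ρg·h_f = 793.0·9.81·39.03 = 303.6 kPa

Δp ≈ 304 kPa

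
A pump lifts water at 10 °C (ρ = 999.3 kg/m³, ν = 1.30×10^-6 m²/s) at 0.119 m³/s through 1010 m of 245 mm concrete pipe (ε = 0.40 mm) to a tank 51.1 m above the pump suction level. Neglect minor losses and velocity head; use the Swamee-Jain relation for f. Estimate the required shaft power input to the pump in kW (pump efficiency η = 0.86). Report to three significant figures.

V = 4Q/(πD²) = 2.524 m/s; Re = 4.76×10^5; ε/D = 0.00163; f = 0.02277
h_f = f(L/D)V²/2g = 30.48 m
Total head H = z + h_f = 51.1 + 30.48 = 81.58 m
P_hyd = ρgQH = 999.3·9.81·0.119·81.58 = 95.17 kW
P_shaft = P_hyd/η = 95.17/0.86 = 110.7 kW

P_shaft ≈ 111 kW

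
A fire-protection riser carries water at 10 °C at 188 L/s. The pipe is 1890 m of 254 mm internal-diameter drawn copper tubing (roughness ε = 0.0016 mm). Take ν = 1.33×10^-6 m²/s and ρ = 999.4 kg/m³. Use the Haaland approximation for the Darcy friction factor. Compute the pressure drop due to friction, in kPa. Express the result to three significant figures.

V = 4Q/(πD²) = 4·0.188/(π·0.254²) = 3.710 m/s
Re = VD/ν = 3.710·0.254/1.33×10^-6 = 7.09×10^5 → turbulent
ε/D = 0.0016/254 = 6.30×10^-6
Haaland: f = 0.01237
h_f = f(L/D)V²/(2g) = 0.01237·(1890/0.254)·3.710²/(2·9.81) = 64.60 m
Δp = ρg·h_f = 999.4·9.81·64.60 = 633.4 kPa

Δp ≈ 633 kPa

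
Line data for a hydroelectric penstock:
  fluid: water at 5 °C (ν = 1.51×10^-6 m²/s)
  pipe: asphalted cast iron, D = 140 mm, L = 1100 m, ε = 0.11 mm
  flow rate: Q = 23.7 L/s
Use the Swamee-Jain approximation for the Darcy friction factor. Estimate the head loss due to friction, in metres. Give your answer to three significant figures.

V = 4Q/(πD²) = 4·0.0237/(π·0.140²) = 1.540 m/s
Re = VD/ν = 1.540·0.140/1.51×10^-6 = 1.43×10^5 → turbulent
ε/D = 0.11/140 = 7.86×10^-4
Swamee-Jain: f = 0.02084
h_f = f(L/D)V²/(2g) = 0.02084·(1100/0.140)·1.540²/(2·9.81) = 19.78 m

h_f ≈ 19.8 m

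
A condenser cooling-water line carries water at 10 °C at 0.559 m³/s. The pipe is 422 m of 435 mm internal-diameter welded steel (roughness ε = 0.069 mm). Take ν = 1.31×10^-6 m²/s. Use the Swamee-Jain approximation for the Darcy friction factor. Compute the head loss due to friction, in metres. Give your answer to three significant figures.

V = 4Q/(πD²) = 4·0.559/(π·0.435²) = 3.761 m/s
Re = VD/ν = 3.761·0.435/1.31×10^-6 = 1.25×10^6 → turbulent
ε/D = 0.069/435 = 1.59×10^-4
Swamee-Jain: f = 0.01410
h_f = f(L/D)V²/(2g) = 0.01410·(422/0.435)·3.761²/(2·9.81) = 9.864 m

h_f ≈ 9.86 m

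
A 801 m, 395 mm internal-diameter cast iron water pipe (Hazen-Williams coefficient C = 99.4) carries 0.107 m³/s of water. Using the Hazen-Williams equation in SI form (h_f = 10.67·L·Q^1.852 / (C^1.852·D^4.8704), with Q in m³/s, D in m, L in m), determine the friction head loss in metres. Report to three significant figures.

h_f ≈ 2.51 m

h_f = 10.67·801·0.107^1.852 / (99.4^1.852·0.395^4.8704) = 2.511 m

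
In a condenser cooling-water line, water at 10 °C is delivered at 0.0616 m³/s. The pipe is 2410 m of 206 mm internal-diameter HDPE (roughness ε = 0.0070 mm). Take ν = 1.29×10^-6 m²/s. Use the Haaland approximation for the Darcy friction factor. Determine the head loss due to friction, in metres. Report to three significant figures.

h_f ≈ 29.9 m

V = 4Q/(πD²) = 4·0.0616/(π·0.206²) = 1.848 m/s
Re = VD/ν = 1.848·0.206/1.29×10^-6 = 2.95×10^5 → turbulent
ε/D = 0.0070/206 = 3.40×10^-5
Haaland: f = 0.01468
h_f = f(L/D)V²/(2g) = 0.01468·(2410/0.206)·1.848²/(2·9.81) = 29.89 m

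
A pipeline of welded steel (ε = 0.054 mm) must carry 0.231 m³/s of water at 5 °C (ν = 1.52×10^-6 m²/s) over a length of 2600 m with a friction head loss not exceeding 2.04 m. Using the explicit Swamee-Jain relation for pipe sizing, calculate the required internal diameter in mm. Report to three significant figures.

D ≈ 619 mm

Swamee-Jain (Type III): D = 0.66·[ε^1.25·(LQ²/(gh_f))^4.75 + ν·Q^9.4·(L/(gh_f))^5.2]^0.04
LQ²/(gh_f) = 6.933; L/(gh_f) = 129.9
Term 1 = ε^1.25·(…)^4.75 = 0.0457; Term 2 = ν·Q^9.4·(…)^5.2 = 0.155
D = 0.66·(0.0457 + 0.155)^0.04 = 0.6190 m = 619 mm
Check: V = 0.768 m/s, Re = 3.13×10^5, f = 0.01522, h_f = 1.92 m ≈ 2.04 m ✓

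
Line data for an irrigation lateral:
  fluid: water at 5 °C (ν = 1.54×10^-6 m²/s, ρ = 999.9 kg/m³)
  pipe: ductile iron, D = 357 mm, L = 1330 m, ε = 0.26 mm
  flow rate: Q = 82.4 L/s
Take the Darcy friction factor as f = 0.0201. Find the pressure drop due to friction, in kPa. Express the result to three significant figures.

V = 4Q/(πD²) = 4·0.0824/(π·0.357²) = 0.8232 m/s
h_f = f(L/D)V²/(2g) = 0.02010·(1330/0.357)·0.8232²/(2·9.81) = 2.586 m
Δp = ρg·h_f = 999.9·9.81·2.586 = 25.37 kPa

Δp ≈ 25.4 kPa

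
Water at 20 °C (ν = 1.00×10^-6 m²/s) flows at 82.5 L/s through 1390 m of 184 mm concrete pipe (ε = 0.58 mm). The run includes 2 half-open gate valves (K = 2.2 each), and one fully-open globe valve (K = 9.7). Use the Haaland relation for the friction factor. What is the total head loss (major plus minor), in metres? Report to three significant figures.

H_L ≈ 106 m

V = 4Q/(πD²) = 3.103 m/s; V²/2g = 0.4906 m
Re = 5.71×10^5, ε/D = 0.00315 → f = 0.02679 (Haaland)
Major: h_f = f(L/D)·V²/2g = 0.02679·7554·0.4906 = 99.31 m
Minor: ΣK = 14.1; h_m = ΣK·V²/2g = 6.918 m
Total H_L = 99.31 + 6.918 = 106.2 m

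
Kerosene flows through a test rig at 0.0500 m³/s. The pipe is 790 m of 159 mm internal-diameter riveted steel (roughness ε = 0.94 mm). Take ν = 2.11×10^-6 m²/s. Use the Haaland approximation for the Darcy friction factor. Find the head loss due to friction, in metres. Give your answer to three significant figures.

h_f ≈ 52.1 m

V = 4Q/(πD²) = 4·0.0500/(π·0.159²) = 2.518 m/s
Re = VD/ν = 2.518·0.159/2.11×10^-6 = 1.90×10^5 → turbulent
ε/D = 0.94/159 = 0.00591
Haaland: f = 0.03244
h_f = f(L/D)V²/(2g) = 0.03244·(790/0.159)·2.518²/(2·9.81) = 52.10 m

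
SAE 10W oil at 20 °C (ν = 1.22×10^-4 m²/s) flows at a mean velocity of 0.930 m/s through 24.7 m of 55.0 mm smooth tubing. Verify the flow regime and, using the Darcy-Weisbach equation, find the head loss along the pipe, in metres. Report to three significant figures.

Re = VD/ν = 0.930·0.05500/1.22×10^-4 = 419 → laminar (Re < 2300)
f = 64/Re = 0.1526
h_f = f(L/D)V²/(2g) = 0.1526·(24.7/0.05500)·0.930²/(2·9.81) = 3.022 m

h_f ≈ 3.02 m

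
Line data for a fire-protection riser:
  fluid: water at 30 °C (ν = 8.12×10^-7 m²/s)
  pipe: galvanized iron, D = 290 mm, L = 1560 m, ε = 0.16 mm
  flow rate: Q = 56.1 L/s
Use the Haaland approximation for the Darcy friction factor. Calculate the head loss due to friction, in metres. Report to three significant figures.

h_f ≈ 3.63 m

V = 4Q/(πD²) = 4·0.0561/(π·0.290²) = 0.8493 m/s
Re = VD/ν = 0.8493·0.290/8.12×10^-7 = 3.03×10^5 → turbulent
ε/D = 0.16/290 = 5.52×10^-4
Haaland: f = 0.01836
h_f = f(L/D)V²/(2g) = 0.01836·(1560/0.290)·0.8493²/(2·9.81) = 3.630 m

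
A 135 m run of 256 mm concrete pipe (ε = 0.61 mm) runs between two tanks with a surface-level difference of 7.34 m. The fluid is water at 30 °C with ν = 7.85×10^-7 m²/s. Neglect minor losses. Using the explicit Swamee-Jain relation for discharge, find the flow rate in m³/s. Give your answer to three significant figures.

Q ≈ 0.171 m³/s

Swamee-Jain (Type II): Q = -0.965·√(gD⁵h_f/L)·ln[ε/(3.7D) + √(3.17ν²L/(gD³h_f))]
√(gD⁵h_f/L) = √(9.81·0.256⁵·7.34/135) = 0.02422
ε/(3.7D) = 6.44×10^-4; √(3.17ν²L/(gD³h_f)) = 1.48×10^-5
Q = -0.965·0.02422·ln(6.588×10^-4) = 0.1712 m³/s
Check: V = 3.33 m/s, Re = 1.08×10^6, f = 0.02477, h_f = 7.36 m ≈ 7.34 m ✓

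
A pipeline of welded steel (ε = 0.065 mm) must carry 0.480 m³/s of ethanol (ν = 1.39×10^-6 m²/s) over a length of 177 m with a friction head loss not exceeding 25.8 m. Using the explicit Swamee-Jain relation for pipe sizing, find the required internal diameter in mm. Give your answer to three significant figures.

Swamee-Jain (Type III): D = 0.66·[ε^1.25·(LQ²/(gh_f))^4.75 + ν·Q^9.4·(L/(gh_f))^5.2]^0.04
LQ²/(gh_f) = 0.1611; L/(gh_f) = 0.6993
Term 1 = ε^1.25·(…)^4.75 = 1.00×10^-9; Term 2 = ν·Q^9.4·(…)^5.2 = 2.18×10^-10
D = 0.66·(1.00×10^-9 + 2.18×10^-10)^0.04 = 0.2904 m = 290 mm
Check: V = 7.25 m/s, Re = 1.51×10^6, f = 0.01474, h_f = 24.1 m ≈ 25.8 m ✓

D ≈ 290 mm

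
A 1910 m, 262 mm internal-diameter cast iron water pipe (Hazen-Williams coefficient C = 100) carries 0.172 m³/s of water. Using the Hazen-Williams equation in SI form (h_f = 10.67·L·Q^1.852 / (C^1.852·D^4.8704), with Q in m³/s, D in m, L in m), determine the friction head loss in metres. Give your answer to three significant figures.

h_f = 10.67·1910·0.172^1.852 / (100^1.852·0.262^4.8704) = 105.3 m

h_f ≈ 105 m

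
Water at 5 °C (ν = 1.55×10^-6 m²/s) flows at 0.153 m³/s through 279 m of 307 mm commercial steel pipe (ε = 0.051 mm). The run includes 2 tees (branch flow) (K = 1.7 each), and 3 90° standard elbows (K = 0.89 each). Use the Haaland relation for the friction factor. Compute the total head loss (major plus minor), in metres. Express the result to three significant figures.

V = 4Q/(πD²) = 2.067 m/s; V²/2g = 0.2177 m
Re = 4.09×10^5, ε/D = 1.66×10^-4 → f = 0.01526 (Haaland)
Major: h_f = f(L/D)·V²/2g = 0.01526·908.8·0.2177 = 3.019 m
Minor: ΣK = 6.07; h_m = ΣK·V²/2g = 1.322 m
Total H_L = 3.019 + 1.322 = 4.341 m

H_L ≈ 4.34 m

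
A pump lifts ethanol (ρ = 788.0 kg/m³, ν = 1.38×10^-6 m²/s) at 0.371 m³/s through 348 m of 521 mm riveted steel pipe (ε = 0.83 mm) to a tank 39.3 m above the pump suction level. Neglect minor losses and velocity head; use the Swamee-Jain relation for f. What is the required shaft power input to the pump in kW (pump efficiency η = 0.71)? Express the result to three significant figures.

V = 4Q/(πD²) = 1.740 m/s; Re = 6.57×10^5; ε/D = 0.00159; f = 0.02250
h_f = f(L/D)V²/2g = 2.319 m
Total head H = z + h_f = 39.3 + 2.319 = 41.62 m
P_hyd = ρgQH = 788.0·9.81·0.371·41.62 = 119.4 kW
P_shaft = P_hyd/η = 119.4/0.71 = 168.1 kW

P_shaft ≈ 168 kW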